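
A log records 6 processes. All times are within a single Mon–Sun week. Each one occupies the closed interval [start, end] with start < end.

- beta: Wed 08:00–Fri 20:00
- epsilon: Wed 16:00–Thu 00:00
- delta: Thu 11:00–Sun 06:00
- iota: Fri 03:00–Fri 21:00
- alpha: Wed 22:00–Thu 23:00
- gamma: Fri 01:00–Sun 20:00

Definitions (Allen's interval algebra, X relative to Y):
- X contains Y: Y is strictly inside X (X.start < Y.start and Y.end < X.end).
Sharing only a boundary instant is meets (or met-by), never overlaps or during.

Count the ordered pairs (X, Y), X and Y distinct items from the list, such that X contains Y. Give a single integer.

Checking all 30 ordered pairs for relation 'contains'; matching pairs in alphabetical order:
(beta, alpha): beta contains alpha ✓
(beta, epsilon): beta contains epsilon ✓
(delta, iota): delta contains iota ✓
(gamma, iota): gamma contains iota ✓
Count: 4.

4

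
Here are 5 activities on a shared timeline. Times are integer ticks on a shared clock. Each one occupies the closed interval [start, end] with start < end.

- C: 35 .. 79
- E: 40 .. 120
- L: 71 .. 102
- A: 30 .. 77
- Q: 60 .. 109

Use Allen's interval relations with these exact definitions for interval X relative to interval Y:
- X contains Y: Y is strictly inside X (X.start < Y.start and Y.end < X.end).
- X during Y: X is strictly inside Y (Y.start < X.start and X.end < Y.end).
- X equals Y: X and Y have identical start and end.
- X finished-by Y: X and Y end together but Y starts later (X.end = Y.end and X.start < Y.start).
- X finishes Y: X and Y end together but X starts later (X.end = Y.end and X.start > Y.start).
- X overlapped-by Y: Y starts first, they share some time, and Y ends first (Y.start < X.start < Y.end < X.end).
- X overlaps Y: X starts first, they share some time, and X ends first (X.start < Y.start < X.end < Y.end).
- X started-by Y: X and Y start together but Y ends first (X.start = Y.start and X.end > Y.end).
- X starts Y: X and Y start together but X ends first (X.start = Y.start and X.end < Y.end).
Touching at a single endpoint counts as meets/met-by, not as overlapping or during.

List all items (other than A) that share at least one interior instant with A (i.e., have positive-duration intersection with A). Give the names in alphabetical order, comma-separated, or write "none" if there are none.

C, E, L, Q

Target A = [30, 77].
C [35, 79] → overlapped-by → yes.
E [40, 120] → overlapped-by → yes.
L [71, 102] → overlapped-by → yes.
Q [60, 109] → overlapped-by → yes.
Result: C, E, L, Q.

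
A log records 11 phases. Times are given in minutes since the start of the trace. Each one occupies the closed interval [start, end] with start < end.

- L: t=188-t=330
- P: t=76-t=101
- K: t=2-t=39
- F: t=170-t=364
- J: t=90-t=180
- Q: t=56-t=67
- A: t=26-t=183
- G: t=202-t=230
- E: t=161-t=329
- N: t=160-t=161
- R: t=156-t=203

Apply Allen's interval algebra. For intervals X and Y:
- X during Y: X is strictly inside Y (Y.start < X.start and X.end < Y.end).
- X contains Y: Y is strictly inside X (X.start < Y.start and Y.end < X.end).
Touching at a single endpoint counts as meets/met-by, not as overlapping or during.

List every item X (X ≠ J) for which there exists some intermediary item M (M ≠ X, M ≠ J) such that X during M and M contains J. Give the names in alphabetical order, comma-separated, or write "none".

N, P, Q

Target J = [t=90, t=180].
Intermediaries M with M contains J: A.
Via A — items with X during A: N, P, Q.
Union: N, P, Q.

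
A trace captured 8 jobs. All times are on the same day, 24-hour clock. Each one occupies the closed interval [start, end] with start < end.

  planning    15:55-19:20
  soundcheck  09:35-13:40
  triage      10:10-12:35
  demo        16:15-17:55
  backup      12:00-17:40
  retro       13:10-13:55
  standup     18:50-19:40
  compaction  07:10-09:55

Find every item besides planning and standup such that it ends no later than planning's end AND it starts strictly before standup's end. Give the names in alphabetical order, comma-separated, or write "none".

Conditions: its end is no later than planning's end (X.end <= 19:20) AND its start is strictly before standup's end (X.start < 19:40).
backup: end 17:40 <= 19:20? ✓; start 12:00 < 19:40? ✓ → yes.
compaction: end 09:55 <= 19:20? ✓; start 07:10 < 19:40? ✓ → yes.
demo: end 17:55 <= 19:20? ✓; start 16:15 < 19:40? ✓ → yes.
retro: end 13:55 <= 19:20? ✓; start 13:10 < 19:40? ✓ → yes.
soundcheck: end 13:40 <= 19:20? ✓; start 09:35 < 19:40? ✓ → yes.
triage: end 12:35 <= 19:20? ✓; start 10:10 < 19:40? ✓ → yes.
Result: backup, compaction, demo, retro, soundcheck, triage.

backup, compaction, demo, retro, soundcheck, triage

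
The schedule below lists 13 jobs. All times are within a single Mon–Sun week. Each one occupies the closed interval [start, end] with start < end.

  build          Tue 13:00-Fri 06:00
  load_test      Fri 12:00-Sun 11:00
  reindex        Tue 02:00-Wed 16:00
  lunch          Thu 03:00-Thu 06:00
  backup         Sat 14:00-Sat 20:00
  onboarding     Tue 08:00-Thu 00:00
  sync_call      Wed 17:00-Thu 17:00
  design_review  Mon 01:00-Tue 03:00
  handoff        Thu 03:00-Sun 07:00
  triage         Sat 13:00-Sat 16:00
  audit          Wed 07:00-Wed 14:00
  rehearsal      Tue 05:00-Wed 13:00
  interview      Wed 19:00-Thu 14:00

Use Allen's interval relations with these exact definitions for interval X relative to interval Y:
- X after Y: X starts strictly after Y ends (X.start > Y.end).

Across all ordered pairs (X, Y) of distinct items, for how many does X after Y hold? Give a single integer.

49

Checking all 156 ordered pairs for relation 'after'; matching pairs in alphabetical order:
(audit, design_review): audit after design_review ✓
(backup, audit): backup after audit ✓
(backup, build): backup after build ✓
(backup, design_review): backup after design_review ✓
(backup, interview): backup after interview ✓
(backup, lunch): backup after lunch ✓
(backup, onboarding): backup after onboarding ✓
(backup, rehearsal): backup after rehearsal ✓
(backup, reindex): backup after reindex ✓
(backup, sync_call): backup after sync_call ✓
(build, design_review): build after design_review ✓
(handoff, audit): handoff after audit ✓
(handoff, design_review): handoff after design_review ✓
(handoff, onboarding): handoff after onboarding ✓
(handoff, rehearsal): handoff after rehearsal ✓
(handoff, reindex): handoff after reindex ✓
(interview, audit): interview after audit ✓
(interview, design_review): interview after design_review ✓
(interview, rehearsal): interview after rehearsal ✓
(interview, reindex): interview after reindex ✓
(load_test, audit): load_test after audit ✓
(load_test, build): load_test after build ✓
(load_test, design_review): load_test after design_review ✓
(load_test, interview): load_test after interview ✓
... plus 25 further pairs not listed.
Count: 49.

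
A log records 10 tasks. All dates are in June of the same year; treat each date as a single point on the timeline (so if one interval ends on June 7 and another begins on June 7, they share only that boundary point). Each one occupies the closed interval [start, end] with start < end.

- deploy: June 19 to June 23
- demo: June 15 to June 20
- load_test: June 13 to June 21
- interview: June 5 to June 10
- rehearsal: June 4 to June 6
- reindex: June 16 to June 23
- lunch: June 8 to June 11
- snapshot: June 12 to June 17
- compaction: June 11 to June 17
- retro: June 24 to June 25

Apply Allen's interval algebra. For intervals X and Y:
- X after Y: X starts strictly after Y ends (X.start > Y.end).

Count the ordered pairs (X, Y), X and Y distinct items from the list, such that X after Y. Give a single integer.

Checking all 90 ordered pairs for relation 'after'; matching pairs in alphabetical order:
(compaction, interview): compaction after interview ✓
(compaction, rehearsal): compaction after rehearsal ✓
(demo, interview): demo after interview ✓
(demo, lunch): demo after lunch ✓
(demo, rehearsal): demo after rehearsal ✓
(deploy, compaction): deploy after compaction ✓
(deploy, interview): deploy after interview ✓
(deploy, lunch): deploy after lunch ✓
(deploy, rehearsal): deploy after rehearsal ✓
(deploy, snapshot): deploy after snapshot ✓
(load_test, interview): load_test after interview ✓
(load_test, lunch): load_test after lunch ✓
(load_test, rehearsal): load_test after rehearsal ✓
(lunch, rehearsal): lunch after rehearsal ✓
(reindex, interview): reindex after interview ✓
(reindex, lunch): reindex after lunch ✓
(reindex, rehearsal): reindex after rehearsal ✓
(retro, compaction): retro after compaction ✓
(retro, demo): retro after demo ✓
(retro, deploy): retro after deploy ✓
(retro, interview): retro after interview ✓
(retro, load_test): retro after load_test ✓
(retro, lunch): retro after lunch ✓
(retro, rehearsal): retro after rehearsal ✓
... plus 5 further pairs not listed.
Count: 29.

29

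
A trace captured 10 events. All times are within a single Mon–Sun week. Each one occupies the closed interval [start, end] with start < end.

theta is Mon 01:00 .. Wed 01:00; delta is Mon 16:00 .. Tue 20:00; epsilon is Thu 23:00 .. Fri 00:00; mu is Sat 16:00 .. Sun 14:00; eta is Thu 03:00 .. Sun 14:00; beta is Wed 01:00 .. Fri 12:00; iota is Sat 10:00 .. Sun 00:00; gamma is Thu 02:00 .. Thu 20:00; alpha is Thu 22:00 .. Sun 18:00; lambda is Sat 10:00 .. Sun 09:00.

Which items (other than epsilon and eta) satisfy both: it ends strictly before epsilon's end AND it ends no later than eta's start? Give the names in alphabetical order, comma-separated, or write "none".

Conditions: its end is strictly before epsilon's end (X.end < Fri 00:00) AND its end is no later than eta's start (X.end <= Thu 03:00).
alpha: end Sun 18:00 < Fri 00:00? ✗; end Sun 18:00 <= Thu 03:00? ✗ → no.
beta: end Fri 12:00 < Fri 00:00? ✗; end Fri 12:00 <= Thu 03:00? ✗ → no.
delta: end Tue 20:00 < Fri 00:00? ✓; end Tue 20:00 <= Thu 03:00? ✓ → yes.
gamma: end Thu 20:00 < Fri 00:00? ✓; end Thu 20:00 <= Thu 03:00? ✗ → no.
iota: end Sun 00:00 < Fri 00:00? ✗; end Sun 00:00 <= Thu 03:00? ✗ → no.
lambda: end Sun 09:00 < Fri 00:00? ✗; end Sun 09:00 <= Thu 03:00? ✗ → no.
mu: end Sun 14:00 < Fri 00:00? ✗; end Sun 14:00 <= Thu 03:00? ✗ → no.
theta: end Wed 01:00 < Fri 00:00? ✓; end Wed 01:00 <= Thu 03:00? ✓ → yes.
Result: delta, theta.

delta, theta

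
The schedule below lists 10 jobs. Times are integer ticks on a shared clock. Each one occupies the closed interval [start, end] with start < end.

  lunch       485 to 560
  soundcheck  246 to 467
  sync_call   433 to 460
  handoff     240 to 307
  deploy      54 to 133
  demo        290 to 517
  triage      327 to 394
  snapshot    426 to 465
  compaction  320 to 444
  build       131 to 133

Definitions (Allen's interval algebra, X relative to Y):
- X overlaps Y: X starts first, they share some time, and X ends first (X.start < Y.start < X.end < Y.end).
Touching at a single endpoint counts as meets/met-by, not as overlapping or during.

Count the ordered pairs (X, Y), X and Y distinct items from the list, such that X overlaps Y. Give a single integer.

Checking all 90 ordered pairs for relation 'overlaps'; matching pairs in alphabetical order:
(compaction, snapshot): compaction overlaps snapshot ✓
(compaction, sync_call): compaction overlaps sync_call ✓
(demo, lunch): demo overlaps lunch ✓
(handoff, demo): handoff overlaps demo ✓
(handoff, soundcheck): handoff overlaps soundcheck ✓
(soundcheck, demo): soundcheck overlaps demo ✓
Count: 6.

6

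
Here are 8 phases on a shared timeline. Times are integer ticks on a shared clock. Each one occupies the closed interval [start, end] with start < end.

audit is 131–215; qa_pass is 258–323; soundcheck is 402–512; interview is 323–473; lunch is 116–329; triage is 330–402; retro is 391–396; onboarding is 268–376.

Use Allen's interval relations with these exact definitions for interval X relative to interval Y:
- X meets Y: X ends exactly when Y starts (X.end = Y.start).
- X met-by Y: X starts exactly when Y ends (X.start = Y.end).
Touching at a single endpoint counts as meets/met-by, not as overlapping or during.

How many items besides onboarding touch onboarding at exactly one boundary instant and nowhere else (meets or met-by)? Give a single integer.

Target onboarding = [268, 376].
audit [131, 215] → before → no.
interview [323, 473] → overlapped-by → no.
lunch [116, 329] → overlaps → no.
qa_pass [258, 323] → overlaps → no.
retro [391, 396] → after → no.
soundcheck [402, 512] → after → no.
triage [330, 402] → overlapped-by → no.
Total: 0.

0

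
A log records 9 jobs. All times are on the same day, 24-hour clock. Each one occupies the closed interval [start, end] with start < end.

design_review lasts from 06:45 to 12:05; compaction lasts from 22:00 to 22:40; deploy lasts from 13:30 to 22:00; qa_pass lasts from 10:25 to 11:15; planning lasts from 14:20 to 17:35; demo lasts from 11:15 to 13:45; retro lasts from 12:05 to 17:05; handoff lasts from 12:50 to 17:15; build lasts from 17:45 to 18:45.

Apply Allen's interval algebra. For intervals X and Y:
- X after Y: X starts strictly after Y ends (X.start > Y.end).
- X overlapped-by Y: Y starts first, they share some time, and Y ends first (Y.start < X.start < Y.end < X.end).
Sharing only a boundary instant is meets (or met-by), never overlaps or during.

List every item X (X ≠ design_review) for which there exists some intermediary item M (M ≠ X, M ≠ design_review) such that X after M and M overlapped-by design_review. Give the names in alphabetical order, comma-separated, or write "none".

Target design_review = [06:45, 12:05].
Intermediaries M with M overlapped-by design_review: demo.
Via demo — items with X after demo: build, compaction, planning.
Union: build, compaction, planning.

build, compaction, planning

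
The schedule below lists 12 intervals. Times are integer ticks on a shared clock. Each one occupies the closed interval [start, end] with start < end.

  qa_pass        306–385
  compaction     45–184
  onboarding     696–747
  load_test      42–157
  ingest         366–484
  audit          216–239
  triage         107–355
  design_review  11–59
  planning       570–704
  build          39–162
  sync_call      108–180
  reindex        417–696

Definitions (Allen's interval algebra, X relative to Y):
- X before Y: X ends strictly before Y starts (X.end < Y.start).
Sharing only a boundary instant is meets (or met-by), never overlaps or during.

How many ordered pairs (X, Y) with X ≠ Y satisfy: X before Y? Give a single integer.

46

Checking all 132 ordered pairs for relation 'before'; matching pairs in alphabetical order:
(audit, ingest): audit before ingest ✓
(audit, onboarding): audit before onboarding ✓
(audit, planning): audit before planning ✓
(audit, qa_pass): audit before qa_pass ✓
(audit, reindex): audit before reindex ✓
(build, audit): build before audit ✓
(build, ingest): build before ingest ✓
(build, onboarding): build before onboarding ✓
(build, planning): build before planning ✓
(build, qa_pass): build before qa_pass ✓
(build, reindex): build before reindex ✓
(compaction, audit): compaction before audit ✓
(compaction, ingest): compaction before ingest ✓
(compaction, onboarding): compaction before onboarding ✓
(compaction, planning): compaction before planning ✓
(compaction, qa_pass): compaction before qa_pass ✓
(compaction, reindex): compaction before reindex ✓
(design_review, audit): design_review before audit ✓
(design_review, ingest): design_review before ingest ✓
(design_review, onboarding): design_review before onboarding ✓
(design_review, planning): design_review before planning ✓
(design_review, qa_pass): design_review before qa_pass ✓
(design_review, reindex): design_review before reindex ✓
(design_review, sync_call): design_review before sync_call ✓
... plus 22 further pairs not listed.
Count: 46.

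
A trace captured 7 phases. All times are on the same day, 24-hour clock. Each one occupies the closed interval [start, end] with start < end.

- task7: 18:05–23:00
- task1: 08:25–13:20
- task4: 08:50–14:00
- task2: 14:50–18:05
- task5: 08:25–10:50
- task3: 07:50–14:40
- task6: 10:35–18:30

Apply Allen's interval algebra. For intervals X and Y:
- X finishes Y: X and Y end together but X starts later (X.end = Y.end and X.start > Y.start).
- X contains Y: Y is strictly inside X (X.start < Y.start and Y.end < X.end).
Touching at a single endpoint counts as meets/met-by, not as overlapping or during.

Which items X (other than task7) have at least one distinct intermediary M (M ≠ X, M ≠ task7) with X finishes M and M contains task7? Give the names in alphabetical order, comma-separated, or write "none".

Target task7 = [18:05, 23:00].
Intermediaries M with M contains task7: none.
Union: none.

none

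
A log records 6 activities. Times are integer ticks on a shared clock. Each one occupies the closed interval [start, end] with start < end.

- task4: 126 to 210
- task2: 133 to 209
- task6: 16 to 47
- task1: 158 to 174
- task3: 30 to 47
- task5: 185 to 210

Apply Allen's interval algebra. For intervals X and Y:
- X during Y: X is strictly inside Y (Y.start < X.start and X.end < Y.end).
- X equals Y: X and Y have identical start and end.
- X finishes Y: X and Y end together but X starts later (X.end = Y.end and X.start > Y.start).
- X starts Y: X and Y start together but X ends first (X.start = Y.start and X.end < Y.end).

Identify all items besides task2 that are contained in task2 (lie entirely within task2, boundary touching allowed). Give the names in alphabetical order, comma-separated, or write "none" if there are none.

Target task2 = [133, 209].
task1 [158, 174] → during → yes.
task3 [30, 47] → before → no.
task4 [126, 210] → contains → no.
task5 [185, 210] → overlapped-by → no.
task6 [16, 47] → before → no.
Result: task1.

task1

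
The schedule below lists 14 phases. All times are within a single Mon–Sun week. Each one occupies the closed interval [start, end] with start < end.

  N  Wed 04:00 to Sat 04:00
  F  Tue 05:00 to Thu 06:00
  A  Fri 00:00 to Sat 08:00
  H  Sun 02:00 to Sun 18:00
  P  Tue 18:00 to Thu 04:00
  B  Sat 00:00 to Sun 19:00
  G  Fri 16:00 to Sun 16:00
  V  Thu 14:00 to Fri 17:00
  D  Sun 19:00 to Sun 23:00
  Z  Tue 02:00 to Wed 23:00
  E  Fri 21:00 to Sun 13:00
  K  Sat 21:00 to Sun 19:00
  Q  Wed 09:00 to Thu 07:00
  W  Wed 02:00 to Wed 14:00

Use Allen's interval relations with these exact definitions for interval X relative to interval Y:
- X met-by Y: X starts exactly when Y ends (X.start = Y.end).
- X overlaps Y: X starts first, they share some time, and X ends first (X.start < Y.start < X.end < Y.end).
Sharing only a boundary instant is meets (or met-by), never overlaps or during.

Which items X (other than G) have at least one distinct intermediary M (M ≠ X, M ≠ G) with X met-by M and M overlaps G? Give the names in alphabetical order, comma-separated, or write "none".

Target G = [Fri 16:00, Sun 16:00].
Intermediaries M with M overlaps G: A, N, V.
Via A — items with X met-by A: none.
Via N — items with X met-by N: none.
Via V — items with X met-by V: none.
Union: none.

none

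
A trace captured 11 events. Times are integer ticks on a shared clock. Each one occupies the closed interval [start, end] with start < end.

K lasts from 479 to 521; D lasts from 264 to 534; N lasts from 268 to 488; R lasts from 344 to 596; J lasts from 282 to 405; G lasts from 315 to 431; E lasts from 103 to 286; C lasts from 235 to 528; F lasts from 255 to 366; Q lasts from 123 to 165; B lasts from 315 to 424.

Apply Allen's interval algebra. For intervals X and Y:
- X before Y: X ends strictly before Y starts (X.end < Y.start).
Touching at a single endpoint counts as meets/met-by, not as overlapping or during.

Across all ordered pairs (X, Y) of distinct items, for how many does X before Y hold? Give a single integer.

Checking all 110 ordered pairs for relation 'before'; matching pairs in alphabetical order:
(B, K): B before K ✓
(E, B): E before B ✓
(E, G): E before G ✓
(E, K): E before K ✓
(E, R): E before R ✓
(F, K): F before K ✓
(G, K): G before K ✓
(J, K): J before K ✓
(Q, B): Q before B ✓
(Q, C): Q before C ✓
(Q, D): Q before D ✓
(Q, F): Q before F ✓
(Q, G): Q before G ✓
(Q, J): Q before J ✓
(Q, K): Q before K ✓
(Q, N): Q before N ✓
(Q, R): Q before R ✓
Count: 17.

17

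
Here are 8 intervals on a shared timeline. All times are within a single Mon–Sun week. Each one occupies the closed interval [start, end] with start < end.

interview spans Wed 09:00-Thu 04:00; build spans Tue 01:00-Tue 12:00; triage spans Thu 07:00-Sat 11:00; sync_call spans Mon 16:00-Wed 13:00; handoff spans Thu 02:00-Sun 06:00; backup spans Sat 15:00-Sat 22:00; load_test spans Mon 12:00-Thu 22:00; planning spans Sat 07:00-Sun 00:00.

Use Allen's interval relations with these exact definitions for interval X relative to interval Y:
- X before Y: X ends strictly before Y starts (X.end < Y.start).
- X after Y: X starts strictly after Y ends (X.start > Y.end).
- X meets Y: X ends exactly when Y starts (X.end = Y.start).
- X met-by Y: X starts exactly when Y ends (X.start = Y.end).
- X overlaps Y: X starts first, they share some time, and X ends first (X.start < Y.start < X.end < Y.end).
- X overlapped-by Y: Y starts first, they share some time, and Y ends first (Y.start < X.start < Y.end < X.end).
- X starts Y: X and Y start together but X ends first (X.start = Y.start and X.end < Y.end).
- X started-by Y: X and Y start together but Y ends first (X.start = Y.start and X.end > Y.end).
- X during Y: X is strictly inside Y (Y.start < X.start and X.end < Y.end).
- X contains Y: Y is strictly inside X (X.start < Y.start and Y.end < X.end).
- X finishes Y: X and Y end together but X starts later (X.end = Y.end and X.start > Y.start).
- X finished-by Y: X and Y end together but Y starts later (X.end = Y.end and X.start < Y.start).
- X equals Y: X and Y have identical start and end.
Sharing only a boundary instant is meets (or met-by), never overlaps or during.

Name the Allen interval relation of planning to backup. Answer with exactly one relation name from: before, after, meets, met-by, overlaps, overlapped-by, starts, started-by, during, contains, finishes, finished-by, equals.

planning = [Sat 07:00, Sun 00:00]; backup = [Sat 15:00, Sat 22:00].
Compare endpoints: planning.start < backup.start, planning.start < backup.end, planning.end > backup.start, planning.end > backup.end.
That pattern is 'contains'.

contains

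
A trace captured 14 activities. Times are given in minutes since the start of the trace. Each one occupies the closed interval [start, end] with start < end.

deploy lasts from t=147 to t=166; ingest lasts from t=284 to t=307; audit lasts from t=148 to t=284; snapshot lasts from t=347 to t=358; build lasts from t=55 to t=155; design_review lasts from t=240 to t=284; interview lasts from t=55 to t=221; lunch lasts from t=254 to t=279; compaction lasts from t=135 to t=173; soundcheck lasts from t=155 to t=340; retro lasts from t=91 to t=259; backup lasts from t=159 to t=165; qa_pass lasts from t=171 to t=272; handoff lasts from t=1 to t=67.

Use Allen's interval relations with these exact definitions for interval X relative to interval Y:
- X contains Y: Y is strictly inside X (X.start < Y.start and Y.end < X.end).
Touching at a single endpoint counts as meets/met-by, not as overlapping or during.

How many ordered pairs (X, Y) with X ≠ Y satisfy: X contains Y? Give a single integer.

Checking all 182 ordered pairs for relation 'contains'; matching pairs in alphabetical order:
(audit, backup): audit contains backup ✓
(audit, lunch): audit contains lunch ✓
(audit, qa_pass): audit contains qa_pass ✓
(compaction, backup): compaction contains backup ✓
(compaction, deploy): compaction contains deploy ✓
(deploy, backup): deploy contains backup ✓
(design_review, lunch): design_review contains lunch ✓
(interview, backup): interview contains backup ✓
(interview, compaction): interview contains compaction ✓
(interview, deploy): interview contains deploy ✓
(retro, backup): retro contains backup ✓
(retro, compaction): retro contains compaction ✓
(retro, deploy): retro contains deploy ✓
(soundcheck, backup): soundcheck contains backup ✓
(soundcheck, design_review): soundcheck contains design_review ✓
(soundcheck, ingest): soundcheck contains ingest ✓
(soundcheck, lunch): soundcheck contains lunch ✓
(soundcheck, qa_pass): soundcheck contains qa_pass ✓
Count: 18.

18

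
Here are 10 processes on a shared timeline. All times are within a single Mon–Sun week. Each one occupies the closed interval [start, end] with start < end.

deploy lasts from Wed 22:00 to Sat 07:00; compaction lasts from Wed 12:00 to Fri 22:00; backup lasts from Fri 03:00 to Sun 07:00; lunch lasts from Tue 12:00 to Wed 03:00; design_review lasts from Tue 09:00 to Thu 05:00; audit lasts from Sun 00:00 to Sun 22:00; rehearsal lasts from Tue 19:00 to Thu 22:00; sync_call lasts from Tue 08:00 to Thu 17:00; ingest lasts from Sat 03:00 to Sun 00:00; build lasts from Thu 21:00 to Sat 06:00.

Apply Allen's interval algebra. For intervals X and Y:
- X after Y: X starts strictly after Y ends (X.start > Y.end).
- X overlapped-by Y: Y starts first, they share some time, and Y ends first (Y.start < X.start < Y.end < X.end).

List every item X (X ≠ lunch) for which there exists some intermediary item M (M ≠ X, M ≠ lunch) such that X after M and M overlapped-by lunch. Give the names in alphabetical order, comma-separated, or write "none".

audit, backup, ingest

Target lunch = [Tue 12:00, Wed 03:00].
Intermediaries M with M overlapped-by lunch: rehearsal.
Via rehearsal — items with X after rehearsal: audit, backup, ingest.
Union: audit, backup, ingest.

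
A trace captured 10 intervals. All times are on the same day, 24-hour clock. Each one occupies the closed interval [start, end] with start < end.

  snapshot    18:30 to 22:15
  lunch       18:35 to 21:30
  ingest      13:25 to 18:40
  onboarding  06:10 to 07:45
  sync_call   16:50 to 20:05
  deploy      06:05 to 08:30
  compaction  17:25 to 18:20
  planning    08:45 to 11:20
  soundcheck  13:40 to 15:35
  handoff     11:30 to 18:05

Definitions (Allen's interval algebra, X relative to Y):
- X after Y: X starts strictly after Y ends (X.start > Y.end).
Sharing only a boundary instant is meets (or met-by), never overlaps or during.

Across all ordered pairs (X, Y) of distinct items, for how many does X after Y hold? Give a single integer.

Checking all 90 ordered pairs for relation 'after'; matching pairs in alphabetical order:
(compaction, deploy): compaction after deploy ✓
(compaction, onboarding): compaction after onboarding ✓
(compaction, planning): compaction after planning ✓
(compaction, soundcheck): compaction after soundcheck ✓
(handoff, deploy): handoff after deploy ✓
(handoff, onboarding): handoff after onboarding ✓
(handoff, planning): handoff after planning ✓
(ingest, deploy): ingest after deploy ✓
(ingest, onboarding): ingest after onboarding ✓
(ingest, planning): ingest after planning ✓
(lunch, compaction): lunch after compaction ✓
(lunch, deploy): lunch after deploy ✓
(lunch, handoff): lunch after handoff ✓
(lunch, onboarding): lunch after onboarding ✓
(lunch, planning): lunch after planning ✓
(lunch, soundcheck): lunch after soundcheck ✓
(planning, deploy): planning after deploy ✓
(planning, onboarding): planning after onboarding ✓
(snapshot, compaction): snapshot after compaction ✓
(snapshot, deploy): snapshot after deploy ✓
(snapshot, handoff): snapshot after handoff ✓
(snapshot, onboarding): snapshot after onboarding ✓
(snapshot, planning): snapshot after planning ✓
(snapshot, soundcheck): snapshot after soundcheck ✓
... plus 7 further pairs not listed.
Count: 31.

31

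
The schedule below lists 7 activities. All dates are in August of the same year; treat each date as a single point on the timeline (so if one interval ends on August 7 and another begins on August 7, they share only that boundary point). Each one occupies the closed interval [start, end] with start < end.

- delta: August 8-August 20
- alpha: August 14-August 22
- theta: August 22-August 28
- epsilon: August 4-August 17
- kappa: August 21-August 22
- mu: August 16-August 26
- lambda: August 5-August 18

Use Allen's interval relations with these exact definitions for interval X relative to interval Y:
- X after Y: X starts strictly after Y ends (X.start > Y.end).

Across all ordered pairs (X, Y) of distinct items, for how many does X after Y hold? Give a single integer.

Checking all 42 ordered pairs for relation 'after'; matching pairs in alphabetical order:
(kappa, delta): kappa after delta ✓
(kappa, epsilon): kappa after epsilon ✓
(kappa, lambda): kappa after lambda ✓
(theta, delta): theta after delta ✓
(theta, epsilon): theta after epsilon ✓
(theta, lambda): theta after lambda ✓
Count: 6.

6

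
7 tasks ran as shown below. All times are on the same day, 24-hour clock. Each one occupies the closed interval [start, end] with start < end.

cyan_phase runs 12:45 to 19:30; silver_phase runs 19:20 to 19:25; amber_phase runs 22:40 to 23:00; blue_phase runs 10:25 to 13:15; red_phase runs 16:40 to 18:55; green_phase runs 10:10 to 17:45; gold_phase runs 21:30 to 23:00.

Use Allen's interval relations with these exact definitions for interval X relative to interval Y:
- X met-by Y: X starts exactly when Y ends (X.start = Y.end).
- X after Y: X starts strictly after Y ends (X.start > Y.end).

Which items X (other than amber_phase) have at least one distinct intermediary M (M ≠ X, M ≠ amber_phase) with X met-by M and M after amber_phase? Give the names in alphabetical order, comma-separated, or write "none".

none

Target amber_phase = [22:40, 23:00].
Intermediaries M with M after amber_phase: none.
Union: none.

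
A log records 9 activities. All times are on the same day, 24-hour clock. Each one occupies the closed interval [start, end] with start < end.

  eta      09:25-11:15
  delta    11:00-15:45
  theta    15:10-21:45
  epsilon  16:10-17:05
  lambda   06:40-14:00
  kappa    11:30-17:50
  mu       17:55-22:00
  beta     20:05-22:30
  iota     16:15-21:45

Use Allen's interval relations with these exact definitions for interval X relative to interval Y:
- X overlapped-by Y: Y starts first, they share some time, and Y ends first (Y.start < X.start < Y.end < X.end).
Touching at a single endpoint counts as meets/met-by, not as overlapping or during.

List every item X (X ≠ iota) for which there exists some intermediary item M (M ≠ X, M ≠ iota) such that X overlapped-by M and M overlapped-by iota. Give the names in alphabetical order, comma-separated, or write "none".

Target iota = [16:15, 21:45].
Intermediaries M with M overlapped-by iota: beta, mu.
Via beta — items with X overlapped-by beta: none.
Via mu — items with X overlapped-by mu: beta.
Union: beta.

beta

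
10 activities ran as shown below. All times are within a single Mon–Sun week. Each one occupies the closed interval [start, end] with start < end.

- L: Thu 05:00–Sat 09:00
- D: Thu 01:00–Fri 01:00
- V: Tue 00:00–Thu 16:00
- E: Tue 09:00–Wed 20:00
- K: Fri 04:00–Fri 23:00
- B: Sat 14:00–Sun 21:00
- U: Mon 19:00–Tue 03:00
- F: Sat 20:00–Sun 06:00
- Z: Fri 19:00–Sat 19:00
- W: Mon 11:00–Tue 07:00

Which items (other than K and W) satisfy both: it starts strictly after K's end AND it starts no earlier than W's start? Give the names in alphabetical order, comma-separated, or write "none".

Conditions: its start is strictly after K's end (X.start > Fri 23:00) AND its start is no earlier than W's start (X.start >= Mon 11:00).
B: start Sat 14:00 > Fri 23:00? ✓; start Sat 14:00 >= Mon 11:00? ✓ → yes.
D: start Thu 01:00 > Fri 23:00? ✗; start Thu 01:00 >= Mon 11:00? ✓ → no.
E: start Tue 09:00 > Fri 23:00? ✗; start Tue 09:00 >= Mon 11:00? ✓ → no.
F: start Sat 20:00 > Fri 23:00? ✓; start Sat 20:00 >= Mon 11:00? ✓ → yes.
L: start Thu 05:00 > Fri 23:00? ✗; start Thu 05:00 >= Mon 11:00? ✓ → no.
U: start Mon 19:00 > Fri 23:00? ✗; start Mon 19:00 >= Mon 11:00? ✓ → no.
V: start Tue 00:00 > Fri 23:00? ✗; start Tue 00:00 >= Mon 11:00? ✓ → no.
Z: start Fri 19:00 > Fri 23:00? ✗; start Fri 19:00 >= Mon 11:00? ✓ → no.
Result: B, F.

B, F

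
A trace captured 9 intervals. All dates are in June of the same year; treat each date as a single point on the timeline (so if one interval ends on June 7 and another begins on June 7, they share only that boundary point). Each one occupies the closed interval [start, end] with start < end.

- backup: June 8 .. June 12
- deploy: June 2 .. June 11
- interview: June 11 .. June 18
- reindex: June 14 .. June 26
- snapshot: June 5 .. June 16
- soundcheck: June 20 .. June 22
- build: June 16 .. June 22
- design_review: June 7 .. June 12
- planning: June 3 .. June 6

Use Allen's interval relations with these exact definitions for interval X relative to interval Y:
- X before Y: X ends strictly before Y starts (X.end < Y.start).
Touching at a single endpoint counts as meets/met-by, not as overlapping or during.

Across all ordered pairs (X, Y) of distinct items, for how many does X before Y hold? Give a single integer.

17

Checking all 72 ordered pairs for relation 'before'; matching pairs in alphabetical order:
(backup, build): backup before build ✓
(backup, reindex): backup before reindex ✓
(backup, soundcheck): backup before soundcheck ✓
(deploy, build): deploy before build ✓
(deploy, reindex): deploy before reindex ✓
(deploy, soundcheck): deploy before soundcheck ✓
(design_review, build): design_review before build ✓
(design_review, reindex): design_review before reindex ✓
(design_review, soundcheck): design_review before soundcheck ✓
(interview, soundcheck): interview before soundcheck ✓
(planning, backup): planning before backup ✓
(planning, build): planning before build ✓
(planning, design_review): planning before design_review ✓
(planning, interview): planning before interview ✓
(planning, reindex): planning before reindex ✓
(planning, soundcheck): planning before soundcheck ✓
(snapshot, soundcheck): snapshot before soundcheck ✓
Count: 17.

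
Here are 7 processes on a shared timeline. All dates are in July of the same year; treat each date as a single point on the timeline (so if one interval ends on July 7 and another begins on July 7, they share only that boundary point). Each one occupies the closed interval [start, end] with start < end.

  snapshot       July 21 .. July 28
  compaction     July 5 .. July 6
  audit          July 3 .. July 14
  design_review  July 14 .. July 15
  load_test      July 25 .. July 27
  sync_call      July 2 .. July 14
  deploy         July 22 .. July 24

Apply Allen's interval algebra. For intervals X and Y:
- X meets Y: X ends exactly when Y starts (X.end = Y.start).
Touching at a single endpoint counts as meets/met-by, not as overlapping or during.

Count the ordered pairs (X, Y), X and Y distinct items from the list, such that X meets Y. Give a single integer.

2

Checking all 42 ordered pairs for relation 'meets'; matching pairs in alphabetical order:
(audit, design_review): audit meets design_review ✓
(sync_call, design_review): sync_call meets design_review ✓
Count: 2.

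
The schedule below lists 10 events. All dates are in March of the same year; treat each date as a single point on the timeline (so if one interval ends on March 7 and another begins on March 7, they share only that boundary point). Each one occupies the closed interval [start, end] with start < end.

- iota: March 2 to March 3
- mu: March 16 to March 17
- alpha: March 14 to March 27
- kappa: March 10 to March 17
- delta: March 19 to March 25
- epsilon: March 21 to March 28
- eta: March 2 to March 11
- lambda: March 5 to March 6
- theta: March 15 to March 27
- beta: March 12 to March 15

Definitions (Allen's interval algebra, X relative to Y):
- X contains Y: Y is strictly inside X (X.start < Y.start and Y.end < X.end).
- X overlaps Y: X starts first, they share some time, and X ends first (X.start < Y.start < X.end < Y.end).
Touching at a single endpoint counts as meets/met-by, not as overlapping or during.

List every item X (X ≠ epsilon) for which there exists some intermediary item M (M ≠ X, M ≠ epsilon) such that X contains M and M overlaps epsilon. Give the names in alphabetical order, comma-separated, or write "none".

alpha, theta

Target epsilon = [March 21, March 28].
Intermediaries M with M overlaps epsilon: alpha, delta, theta.
Via alpha — items with X contains alpha: none.
Via delta — items with X contains delta: alpha, theta.
Via theta — items with X contains theta: none.
Union: alpha, theta.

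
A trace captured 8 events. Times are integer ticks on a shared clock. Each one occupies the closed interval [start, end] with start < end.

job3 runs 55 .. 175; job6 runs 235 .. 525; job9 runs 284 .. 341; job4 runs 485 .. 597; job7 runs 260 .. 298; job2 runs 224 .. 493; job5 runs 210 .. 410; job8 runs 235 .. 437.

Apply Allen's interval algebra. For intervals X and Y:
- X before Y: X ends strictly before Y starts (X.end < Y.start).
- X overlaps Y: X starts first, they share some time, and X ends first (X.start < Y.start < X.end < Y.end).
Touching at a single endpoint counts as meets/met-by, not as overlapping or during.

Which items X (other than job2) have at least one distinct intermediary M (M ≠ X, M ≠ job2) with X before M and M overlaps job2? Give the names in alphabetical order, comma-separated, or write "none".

Target job2 = [224, 493].
Intermediaries M with M overlaps job2: job5.
Via job5 — items with X before job5: job3.
Union: job3.

job3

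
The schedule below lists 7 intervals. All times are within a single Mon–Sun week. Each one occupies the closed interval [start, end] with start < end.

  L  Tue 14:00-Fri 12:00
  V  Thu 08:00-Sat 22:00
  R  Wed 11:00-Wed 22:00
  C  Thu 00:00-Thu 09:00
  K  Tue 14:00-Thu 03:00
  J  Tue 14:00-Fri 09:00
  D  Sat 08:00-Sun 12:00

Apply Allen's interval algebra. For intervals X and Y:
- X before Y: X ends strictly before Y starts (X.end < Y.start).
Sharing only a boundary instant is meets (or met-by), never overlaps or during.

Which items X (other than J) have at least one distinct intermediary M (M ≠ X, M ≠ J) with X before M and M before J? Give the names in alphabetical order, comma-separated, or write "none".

Target J = [Tue 14:00, Fri 09:00].
Intermediaries M with M before J: none.
Union: none.

none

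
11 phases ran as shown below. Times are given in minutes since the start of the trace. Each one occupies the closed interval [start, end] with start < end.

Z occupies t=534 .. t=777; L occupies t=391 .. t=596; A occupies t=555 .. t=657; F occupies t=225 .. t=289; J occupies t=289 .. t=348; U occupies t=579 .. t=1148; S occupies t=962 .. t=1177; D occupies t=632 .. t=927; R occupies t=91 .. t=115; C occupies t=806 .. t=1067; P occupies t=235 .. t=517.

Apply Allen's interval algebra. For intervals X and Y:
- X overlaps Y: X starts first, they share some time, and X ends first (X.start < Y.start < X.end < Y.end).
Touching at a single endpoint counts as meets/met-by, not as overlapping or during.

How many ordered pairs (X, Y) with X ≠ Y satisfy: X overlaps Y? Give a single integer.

Checking all 110 ordered pairs for relation 'overlaps'; matching pairs in alphabetical order:
(A, D): A overlaps D ✓
(A, U): A overlaps U ✓
(C, S): C overlaps S ✓
(D, C): D overlaps C ✓
(F, P): F overlaps P ✓
(L, A): L overlaps A ✓
(L, U): L overlaps U ✓
(L, Z): L overlaps Z ✓
(P, L): P overlaps L ✓
(U, S): U overlaps S ✓
(Z, D): Z overlaps D ✓
(Z, U): Z overlaps U ✓
Count: 12.

12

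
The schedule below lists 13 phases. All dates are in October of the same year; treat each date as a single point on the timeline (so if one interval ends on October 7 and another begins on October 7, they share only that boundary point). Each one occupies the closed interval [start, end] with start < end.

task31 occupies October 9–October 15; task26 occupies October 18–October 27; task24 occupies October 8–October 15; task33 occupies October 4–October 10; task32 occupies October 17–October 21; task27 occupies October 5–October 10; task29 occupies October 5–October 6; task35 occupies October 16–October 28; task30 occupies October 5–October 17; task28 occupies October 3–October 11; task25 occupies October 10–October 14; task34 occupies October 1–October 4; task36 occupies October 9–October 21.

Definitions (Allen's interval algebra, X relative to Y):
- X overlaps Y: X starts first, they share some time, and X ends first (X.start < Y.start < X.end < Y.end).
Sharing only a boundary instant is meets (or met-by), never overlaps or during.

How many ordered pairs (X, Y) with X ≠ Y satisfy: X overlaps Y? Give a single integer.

Checking all 156 ordered pairs for relation 'overlaps'; matching pairs in alphabetical order:
(task24, task36): task24 overlaps task36 ✓
(task27, task24): task27 overlaps task24 ✓
(task27, task31): task27 overlaps task31 ✓
(task27, task36): task27 overlaps task36 ✓
(task28, task24): task28 overlaps task24 ✓
(task28, task25): task28 overlaps task25 ✓
(task28, task30): task28 overlaps task30 ✓
(task28, task31): task28 overlaps task31 ✓
(task28, task36): task28 overlaps task36 ✓
(task30, task35): task30 overlaps task35 ✓
(task30, task36): task30 overlaps task36 ✓
(task32, task26): task32 overlaps task26 ✓
(task33, task24): task33 overlaps task24 ✓
(task33, task30): task33 overlaps task30 ✓
(task33, task31): task33 overlaps task31 ✓
(task33, task36): task33 overlaps task36 ✓
(task34, task28): task34 overlaps task28 ✓
(task36, task26): task36 overlaps task26 ✓
(task36, task35): task36 overlaps task35 ✓
Count: 19.

19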